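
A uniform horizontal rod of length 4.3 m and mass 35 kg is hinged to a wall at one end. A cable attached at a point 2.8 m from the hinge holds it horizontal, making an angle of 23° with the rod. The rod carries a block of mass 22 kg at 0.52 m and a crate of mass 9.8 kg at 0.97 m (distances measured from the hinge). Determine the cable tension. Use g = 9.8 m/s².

T ≈ 862 N

About the hinge:
Beam weight: 35 × 9.8 = 343 N down at 2.15 m → arm 2.15 m, τ = 343 × 2.15 = 737.4 N·m clockwise.
Block: 22 × 9.8 = 215.6 N down at 0.52 m → arm 0.52 m, τ = 215.6 × 0.52 = 112.1 N·m clockwise.
Crate: 9.8 × 9.8 = 96.04 N down at 0.97 m → arm 0.97 m, τ = 96.04 × 0.97 = 93.16 N·m clockwise.
Total clockwise load moment = 942.7 N·m.
The cable tension T acts at 2.8 m; only its component perpendicular to the rod, T sinθ, produces torque. sin 23° = 0.3907.
Balancing moments: T × 2.8 × 0.3907 = 942.7, giving T = 942.7 / 1.094 = 862 N.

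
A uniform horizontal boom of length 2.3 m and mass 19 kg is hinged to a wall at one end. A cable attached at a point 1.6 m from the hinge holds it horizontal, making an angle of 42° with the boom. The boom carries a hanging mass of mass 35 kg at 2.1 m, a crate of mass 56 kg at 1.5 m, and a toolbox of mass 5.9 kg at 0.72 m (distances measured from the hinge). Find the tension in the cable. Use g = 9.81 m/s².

Take moments about the hinge.
Beam weight: 19 × 9.81 = 186.4 N down at 1.15 m → arm 1.15 m, τ = 186.4 × 1.15 = 214.4 N·m clockwise.
Hanging mass: 35 × 9.81 = 343.4 N down at 2.1 m → arm 2.1 m, τ = 343.4 × 2.1 = 721.1 N·m clockwise.
Crate: 56 × 9.81 = 549.4 N down at 1.5 m → arm 1.5 m, τ = 549.4 × 1.5 = 824.1 N·m clockwise.
Toolbox: 5.9 × 9.81 = 57.88 N down at 0.72 m → arm 0.72 m, τ = 57.88 × 0.72 = 41.67 N·m clockwise.
Total clockwise load moment = 1801 N·m.
The cable tension T acts at 1.6 m; only its component perpendicular to the boom, T sinθ, produces torque. sin 42° = 0.6691.
Στ = 0 ⇒ T × 1.6 × 0.6691 = 1801 ⇒ T = 1801 / 1.071 = 1680 N.

T ≈ 1680 N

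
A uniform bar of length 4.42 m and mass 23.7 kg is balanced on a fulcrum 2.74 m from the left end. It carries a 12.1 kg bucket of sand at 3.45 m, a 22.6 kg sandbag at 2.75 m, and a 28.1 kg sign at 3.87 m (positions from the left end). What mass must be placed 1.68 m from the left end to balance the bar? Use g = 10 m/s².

m ≈ 26.4 kg

About the fulcrum (at 2.74 m from the left end):
Beam weight: 23.7 × 10 = 237 N down at 2.21 m → arm 0.53 m, τ = 237 × 0.53 = 125.6 N·m counterclockwise.
Bucket of sand: 12.1 × 10 = 121 N down at 3.45 m → arm 0.71 m, τ = 121 × 0.71 = 85.91 N·m clockwise.
Sandbag: 22.6 × 10 = 226 N down at 2.75 m → arm 0.01 m, τ = 226 × 0.01 = 2.26 N·m clockwise.
Sign: 28.1 × 10 = 281 N down at 3.87 m → arm 1.13 m, τ = 281 × 1.13 = 317.5 N·m clockwise.
Net moment of known loads = 280.1 N·m clockwise.
An unknown mass m at 1.68 m has arm 1.06 m; its moment is m·g·1.06 counterclockwise.
Balancing moments: m × 10 × 1.06 = 280.1, giving m = 280.1 / (10 × 1.06) = 26.4 kg.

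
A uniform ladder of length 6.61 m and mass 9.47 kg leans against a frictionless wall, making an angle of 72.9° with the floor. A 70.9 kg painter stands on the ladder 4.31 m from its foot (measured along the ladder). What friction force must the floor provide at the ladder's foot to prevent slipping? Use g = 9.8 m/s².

Sum moments about the foot of the ladder (the floor normal and friction both act there and drop out).
Ladder weight 9.47×9.8 = 92.81 N acts at 3.305 m along the ladder; its horizontal arm is 3.305·cos72.9° = 0.9718 m → τ = 90.19 N·m clockwise.
Painter: 70.9×9.8 = 694.8 N at 4.31 m → arm 1.267 m → τ = 880.3 N·m clockwise.
Wall normal N acts horizontally at the top; its moment arm is the height L sinθ = 6.61·sin72.9° = 6.318 m, counterclockwise.
Στ = 0 ⇒ N × 6.318 = 970.5 ⇒ N = 154 N.
ΣFx = 0: friction at the foot balances the wall's push, so f = N_wall = 154 N.

f ≈ 154 N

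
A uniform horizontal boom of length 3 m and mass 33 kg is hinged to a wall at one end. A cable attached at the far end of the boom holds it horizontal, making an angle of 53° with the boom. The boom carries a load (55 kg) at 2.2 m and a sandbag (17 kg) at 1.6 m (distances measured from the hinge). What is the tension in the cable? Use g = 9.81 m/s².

Taking torques about the hinge:
Beam weight: 33 × 9.81 = 323.7 N down at 1.5 m → arm 1.5 m, τ = 323.7 × 1.5 = 485.5 N·m clockwise.
Load: 55 × 9.81 = 539.6 N down at 2.2 m → arm 2.2 m, τ = 539.6 × 2.2 = 1187 N·m clockwise.
Sandbag: 17 × 9.81 = 166.8 N down at 1.6 m → arm 1.6 m, τ = 166.8 × 1.6 = 266.9 N·m clockwise.
Total clockwise load moment = 1939 N·m.
The cable tension T acts at 3 m; only its component perpendicular to the boom, T sinθ, produces torque. sin 53° = 0.7986.
Balancing moments: T × 3 × 0.7986 = 1939, giving T = 1939 / 2.396 = 809 N.

T ≈ 809 N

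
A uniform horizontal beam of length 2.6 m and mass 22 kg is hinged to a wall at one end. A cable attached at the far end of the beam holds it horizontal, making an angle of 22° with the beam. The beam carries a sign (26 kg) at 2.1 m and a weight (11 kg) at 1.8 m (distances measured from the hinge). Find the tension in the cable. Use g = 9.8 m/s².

Choose the hinge as the axis so the unknown hinge reaction has zero arm there.
Beam weight: 22 × 9.8 = 215.6 N down at 1.3 m → arm 1.3 m, τ = 215.6 × 1.3 = 280.3 N·m clockwise.
Sign: 26 × 9.8 = 254.8 N down at 2.1 m → arm 2.1 m, τ = 254.8 × 2.1 = 535.1 N·m clockwise.
Weight: 11 × 9.8 = 107.8 N down at 1.8 m → arm 1.8 m, τ = 107.8 × 1.8 = 194 N·m clockwise.
Total clockwise load moment = 1009 N·m.
The cable tension T acts at 2.6 m; only its component perpendicular to the beam, T sinθ, produces torque. sin 22° = 0.3746.
Στ = 0 ⇒ T × 2.6 × 0.3746 = 1009 ⇒ T = 1009 / 0.974 = 1040 N.

T ≈ 1040 N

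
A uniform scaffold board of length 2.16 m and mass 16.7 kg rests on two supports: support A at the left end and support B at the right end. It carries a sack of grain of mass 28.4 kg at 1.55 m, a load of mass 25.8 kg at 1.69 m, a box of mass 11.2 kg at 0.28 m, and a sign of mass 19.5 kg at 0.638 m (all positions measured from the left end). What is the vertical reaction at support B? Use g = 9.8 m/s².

R_B ≈ 550 N

Take moments about support A.
Beam weight: 16.7 × 9.8 = 163.7 N down at 1.08 m → arm 1.08 m, τ = 163.7 × 1.08 = 176.8 N·m clockwise.
Sack of grain: 28.4 × 9.8 = 278.3 N down at 1.55 m → arm 1.55 m, τ = 278.3 × 1.55 = 431.4 N·m clockwise.
Load: 25.8 × 9.8 = 252.8 N down at 1.69 m → arm 1.69 m, τ = 252.8 × 1.69 = 427.2 N·m clockwise.
Box: 11.2 × 9.8 = 109.8 N down at 0.28 m → arm 0.28 m, τ = 109.8 × 0.28 = 30.74 N·m clockwise.
Sign: 19.5 × 9.8 = 191.1 N down at 0.638 m → arm 0.638 m, τ = 191.1 × 0.638 = 121.9 N·m clockwise.
Net load moment about support A = 1188 N·m clockwise.
Reaction R at support B is upward at 2.16 m, arm 2.16 m → moment R × 2.16 counterclockwise.
For rotational equilibrium, R × 2.16 = 1188, so R = 550 N.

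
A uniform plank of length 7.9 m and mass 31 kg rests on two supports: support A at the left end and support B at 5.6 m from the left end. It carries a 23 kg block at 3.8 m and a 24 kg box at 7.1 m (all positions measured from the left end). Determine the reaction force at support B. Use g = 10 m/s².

R_B ≈ 679 N

About support A:
Beam weight: 31 × 10 = 310 N down at 3.95 m → arm 3.95 m, τ = 310 × 3.95 = 1224 N·m clockwise.
Block: 23 × 10 = 230 N down at 3.8 m → arm 3.8 m, τ = 230 × 3.8 = 874 N·m clockwise.
Box: 24 × 10 = 240 N down at 7.1 m → arm 7.1 m, τ = 240 × 7.1 = 1704 N·m clockwise.
Net load moment about support A = 3802 N·m clockwise.
Reaction R at support B is upward at 5.6 m, arm 5.6 m → moment R × 5.6 counterclockwise.
Setting net torque to zero: R × 5.6 = 3802 → R = 679 N.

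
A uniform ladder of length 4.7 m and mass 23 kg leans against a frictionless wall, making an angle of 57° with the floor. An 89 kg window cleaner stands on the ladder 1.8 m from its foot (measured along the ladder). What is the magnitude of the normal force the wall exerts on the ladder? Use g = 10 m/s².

About the foot of the ladder:
Ladder weight 23×10 = 230 N acts at 2.35 m along the ladder; its horizontal arm is 2.35·cos57° = 1.28 m → τ = 294.4 N·m clockwise.
Window cleaner: 89×10 = 890 N at 1.8 m → arm 0.9804 m → τ = 872.6 N·m clockwise.
Wall normal N acts horizontally at the top; its moment arm is the height L sinθ = 4.7·sin57° = 3.942 m, counterclockwise.
Setting net torque to zero: N × 3.942 = 1167 → N = 296 N.

N_wall ≈ 296 N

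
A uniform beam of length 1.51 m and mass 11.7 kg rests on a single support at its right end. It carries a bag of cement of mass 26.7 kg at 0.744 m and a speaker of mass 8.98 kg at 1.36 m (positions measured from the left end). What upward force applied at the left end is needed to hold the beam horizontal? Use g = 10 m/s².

F ≈ 203 N

Choose the right end as the axis so the unknown pivot reaction has zero arm there.
Beam weight: 11.7 × 10 = 117 N down at 0.755 m → arm 0.755 m, τ = 117 × 0.755 = 88.33 N·m counterclockwise.
Bag of cement: 26.7 × 10 = 267 N down at 0.744 m → arm 0.766 m, τ = 267 × 0.766 = 204.5 N·m counterclockwise.
Speaker: 8.98 × 10 = 89.8 N down at 1.36 m → arm 0.15 m, τ = 89.8 × 0.15 = 13.47 N·m counterclockwise.
Net moment of the loads = 306.3 N·m counterclockwise.
The upward force F acts at the left end, arm 1.51 m, giving F × 1.51 clockwise.
Setting net torque to zero: F × 1.51 = 306.3 → F = 306.3 / 1.51 = 203 N.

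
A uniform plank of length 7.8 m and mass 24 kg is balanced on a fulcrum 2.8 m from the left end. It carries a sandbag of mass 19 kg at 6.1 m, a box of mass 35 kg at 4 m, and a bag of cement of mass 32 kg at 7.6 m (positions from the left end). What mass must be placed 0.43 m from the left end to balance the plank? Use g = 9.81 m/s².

Take moments about the fulcrum (at 2.8 m from the left end).
Beam weight: 24 × 9.81 = 235.4 N down at 3.9 m → arm 1.1 m, τ = 235.4 × 1.1 = 258.9 N·m clockwise.
Sandbag: 19 × 9.81 = 186.4 N down at 6.1 m → arm 3.3 m, τ = 186.4 × 3.3 = 615.1 N·m clockwise.
Box: 35 × 9.81 = 343.4 N down at 4 m → arm 1.2 m, τ = 343.4 × 1.2 = 412.1 N·m clockwise.
Bag of cement: 32 × 9.81 = 313.9 N down at 7.6 m → arm 4.8 m, τ = 313.9 × 4.8 = 1507 N·m clockwise.
Net moment of known loads = 2793 N·m clockwise.
An unknown mass m at 0.43 m has arm 2.37 m; its moment is m·g·2.37 counterclockwise.
Setting net torque to zero: m × 9.81 × 2.37 = 2793 → m = 2793 / (9.81 × 2.37) = 120 kg.

m ≈ 120 kg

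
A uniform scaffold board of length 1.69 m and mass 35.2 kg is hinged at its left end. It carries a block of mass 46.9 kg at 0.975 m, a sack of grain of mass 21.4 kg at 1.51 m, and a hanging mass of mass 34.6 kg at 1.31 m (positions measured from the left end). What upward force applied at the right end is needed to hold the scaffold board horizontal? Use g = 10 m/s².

Take moments about the left end.
Beam weight: 35.2 × 10 = 352 N down at 0.845 m → arm 0.845 m, τ = 352 × 0.845 = 297.4 N·m clockwise.
Block: 46.9 × 10 = 469 N down at 0.975 m → arm 0.975 m, τ = 469 × 0.975 = 457.3 N·m clockwise.
Sack of grain: 21.4 × 10 = 214 N down at 1.51 m → arm 1.51 m, τ = 214 × 1.51 = 323.1 N·m clockwise.
Hanging mass: 34.6 × 10 = 346 N down at 1.31 m → arm 1.31 m, τ = 346 × 1.31 = 453.3 N·m clockwise.
Net moment of the loads = 1531 N·m clockwise.
The upward force F acts at the right end, arm 1.69 m, giving F × 1.69 counterclockwise.
For rotational equilibrium, F × 1.69 = 1531, so F = 1531 / 1.69 = 906 N.

F ≈ 906 N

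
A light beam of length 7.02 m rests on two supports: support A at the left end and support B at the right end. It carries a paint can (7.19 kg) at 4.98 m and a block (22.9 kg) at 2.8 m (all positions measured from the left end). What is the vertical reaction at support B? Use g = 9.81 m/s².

Choose support A as the axis so its reaction then has zero moment arm.
Paint can: 7.19 × 9.81 = 70.53 N down at 4.98 m → arm 4.98 m, τ = 70.53 × 4.98 = 351.2 N·m clockwise.
Block: 22.9 × 9.81 = 224.6 N down at 2.8 m → arm 2.8 m, τ = 224.6 × 2.8 = 628.9 N·m clockwise.
Net load moment about support A = 980.1 N·m clockwise.
Reaction R at support B is upward at 7.02 m, arm 7.02 m → moment R × 7.02 counterclockwise.
For rotational equilibrium, R × 7.02 = 980.1, so R = 140 N.

R_B ≈ 140 N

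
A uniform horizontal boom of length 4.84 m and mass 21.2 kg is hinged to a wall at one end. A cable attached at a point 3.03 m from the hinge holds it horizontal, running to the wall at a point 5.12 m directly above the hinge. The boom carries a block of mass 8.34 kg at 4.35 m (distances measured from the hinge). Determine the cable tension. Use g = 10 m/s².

T ≈ 336 N

About the hinge:
Beam weight: 21.2 × 10 = 212 N down at 2.42 m → arm 2.42 m, τ = 212 × 2.42 = 513 N·m clockwise.
Block: 8.34 × 10 = 83.4 N down at 4.35 m → arm 4.35 m, τ = 83.4 × 4.35 = 362.8 N·m clockwise.
Total clockwise load moment = 875.8 N·m.
The cable tension T acts at 3.03 m; only its component perpendicular to the boom, T sinθ, produces torque. sinθ = h/√(h²+d²) = 5.12/√(5.12²+3.03²) = 0.8606.
For rotational equilibrium, T × 3.03 × 0.8606 = 875.8, so T = 875.8 / 2.608 = 336 N.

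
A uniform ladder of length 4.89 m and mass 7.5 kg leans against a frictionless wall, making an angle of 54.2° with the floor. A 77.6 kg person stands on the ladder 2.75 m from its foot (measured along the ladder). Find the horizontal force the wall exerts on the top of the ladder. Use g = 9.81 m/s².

Choose the foot of the ladder as the axis so the floor normal and friction both act there and drop out.
Ladder weight 7.5×9.81 = 73.58 N acts at 2.445 m along the ladder; its horizontal arm is 2.445·cos54.2° = 1.43 m → τ = 105.2 N·m clockwise.
Person: 77.6×9.81 = 761.3 N at 2.75 m → arm 1.609 m → τ = 1225 N·m clockwise.
Wall normal N acts horizontally at the top; its moment arm is the height L sinθ = 4.89·sin54.2° = 3.966 m, counterclockwise.
Balancing moments: N × 3.966 = 1330, giving N = 335 N.

N_wall ≈ 335 N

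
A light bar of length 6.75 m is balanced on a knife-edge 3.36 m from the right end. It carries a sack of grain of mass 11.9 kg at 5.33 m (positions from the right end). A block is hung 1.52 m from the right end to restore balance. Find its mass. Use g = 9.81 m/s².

m ≈ 12.7 kg

Choose the knife-edge (at 3.36 m from the right end) as the axis so the support reaction has zero arm there.
Sack of grain: 11.9 × 9.81 = 116.7 N down at 5.33 m → arm 1.97 m, τ = 116.7 × 1.97 = 229.9 N·m counterclockwise.
Net moment of known loads = 229.9 N·m counterclockwise.
An unknown mass m at 1.52 m has arm 1.84 m; its moment is m·g·1.84 clockwise.
Στ = 0 ⇒ m × 9.81 × 1.84 = 229.9 ⇒ m = 229.9 / (9.81 × 1.84) = 12.7 kg.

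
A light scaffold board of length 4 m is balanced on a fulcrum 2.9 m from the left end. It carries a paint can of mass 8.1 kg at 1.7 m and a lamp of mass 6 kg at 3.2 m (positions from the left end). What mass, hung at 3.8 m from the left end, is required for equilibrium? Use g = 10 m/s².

m ≈ 8.8 kg

Choose the fulcrum (at 2.9 m from the left end) as the axis so the support reaction has zero arm there.
Paint can: 8.1 × 10 = 81 N down at 1.7 m → arm 1.2 m, τ = 81 × 1.2 = 97.2 N·m counterclockwise.
Lamp: 6 × 10 = 60 N down at 3.2 m → arm 0.3 m, τ = 60 × 0.3 = 18 N·m clockwise.
Net moment of known loads = 79.2 N·m counterclockwise.
An unknown mass m at 3.8 m has arm 0.9 m; its moment is m·g·0.9 clockwise.
Balancing moments: m × 10 × 0.9 = 79.2, giving m = 79.2 / (10 × 0.9) = 8.8 kg.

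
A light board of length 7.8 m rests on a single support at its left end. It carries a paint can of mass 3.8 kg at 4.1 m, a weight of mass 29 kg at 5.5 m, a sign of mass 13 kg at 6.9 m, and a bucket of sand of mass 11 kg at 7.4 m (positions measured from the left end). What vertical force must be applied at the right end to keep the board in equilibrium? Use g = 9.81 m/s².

F ≈ 435 N

Choose the left end as the axis so the unknown pivot reaction has zero arm there.
Paint can: 3.8 × 9.81 = 37.28 N down at 4.1 m → arm 4.1 m, τ = 37.28 × 4.1 = 152.8 N·m clockwise.
Weight: 29 × 9.81 = 284.5 N down at 5.5 m → arm 5.5 m, τ = 284.5 × 5.5 = 1565 N·m clockwise.
Sign: 13 × 9.81 = 127.5 N down at 6.9 m → arm 6.9 m, τ = 127.5 × 6.9 = 879.8 N·m clockwise.
Bucket of sand: 11 × 9.81 = 107.9 N down at 7.4 m → arm 7.4 m, τ = 107.9 × 7.4 = 798.5 N·m clockwise.
Net moment of the loads = 3396 N·m clockwise.
The upward force F acts at the right end, arm 7.8 m, giving F × 7.8 counterclockwise.
Setting net torque to zero: F × 7.8 = 3396 → F = 3396 / 7.8 = 435 N.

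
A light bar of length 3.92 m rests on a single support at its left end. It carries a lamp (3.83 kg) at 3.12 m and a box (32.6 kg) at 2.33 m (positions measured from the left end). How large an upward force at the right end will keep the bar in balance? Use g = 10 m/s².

F ≈ 224 N

Sum moments about the left end (the unknown pivot reaction has zero arm there).
Lamp: 3.83 × 10 = 38.3 N down at 3.12 m → arm 3.12 m, τ = 38.3 × 3.12 = 119.5 N·m clockwise.
Box: 32.6 × 10 = 326 N down at 2.33 m → arm 2.33 m, τ = 326 × 2.33 = 759.6 N·m clockwise.
Net moment of the loads = 879.1 N·m clockwise.
The upward force F acts at the right end, arm 3.92 m, giving F × 3.92 counterclockwise.
Setting net torque to zero: F × 3.92 = 879.1 → F = 879.1 / 3.92 = 224 N.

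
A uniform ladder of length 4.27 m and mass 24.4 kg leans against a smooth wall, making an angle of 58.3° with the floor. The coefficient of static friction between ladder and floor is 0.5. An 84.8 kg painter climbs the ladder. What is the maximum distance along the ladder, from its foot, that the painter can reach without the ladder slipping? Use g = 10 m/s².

d ≈ 3.84 m

Taking torques about the foot of the ladder:
Ladder weight 24.4×10 = 244 N acts at 2.135 m along the ladder; its horizontal arm is 2.135·cos58.3° = 1.122 m → τ = 273.8 N·m clockwise.
Painter weight 84.8×10 = 848 N at distance d → arm d·cos58.3° → τ = 848·d·0.5255 clockwise.
Wall normal N at the top has arm L sinθ = 3.633 m counterclockwise, so Στ = 0 gives N·3.633 = 273.8 + 445.6·d.
ΣFy = 0 ⇒ N_floor = 1092 N, so the maximum friction is μ_s·N_floor = 0.5×1092 = 546 N. ΣFx = 0 ⇒ N_wall = f, so at the slipping point N = 546 N.
Substituting: 546×3.633 = 273.8 + 445.6·d ⇒ d = (1984 − 273.8) / 445.6 = 3.84 m.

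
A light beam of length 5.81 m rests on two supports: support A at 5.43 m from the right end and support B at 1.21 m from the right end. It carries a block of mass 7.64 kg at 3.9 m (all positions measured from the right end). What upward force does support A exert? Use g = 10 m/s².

R_A ≈ 48.7 N

About support B:
Block: 7.64 × 10 = 76.4 N down at 3.9 m → arm 2.69 m, τ = 76.4 × 2.69 = 205.5 N·m counterclockwise.
Net load moment about support B = 205.5 N·m counterclockwise.
Reaction R at support A is upward at 5.43 m, arm 4.22 m → moment R × 4.22 clockwise.
Balancing moments: R × 4.22 = 205.5, giving R = 48.7 N.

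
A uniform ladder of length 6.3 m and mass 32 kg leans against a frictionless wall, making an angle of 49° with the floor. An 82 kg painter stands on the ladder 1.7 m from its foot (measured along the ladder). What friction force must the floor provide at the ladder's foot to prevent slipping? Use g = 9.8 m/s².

f ≈ 325 N

Sum moments about the foot of the ladder (the floor normal and friction both act there and drop out).
Ladder weight 32×9.8 = 313.6 N acts at 3.15 m along the ladder; its horizontal arm is 3.15·cos49° = 2.067 m → τ = 648.2 N·m clockwise.
Painter: 82×9.8 = 803.6 N at 1.7 m → arm 1.115 m → τ = 896 N·m clockwise.
Wall normal N acts horizontally at the top; its moment arm is the height L sinθ = 6.3·sin49° = 4.755 m, counterclockwise.
For rotational equilibrium, N × 4.755 = 1544, so N = 325 N.
ΣFx = 0: friction at the foot balances the wall's push, so f = N_wall = 325 N.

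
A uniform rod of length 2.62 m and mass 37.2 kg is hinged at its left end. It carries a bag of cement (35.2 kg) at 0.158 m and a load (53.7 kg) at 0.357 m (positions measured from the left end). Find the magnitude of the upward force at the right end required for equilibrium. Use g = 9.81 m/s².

Taking torques about the left end:
Beam weight: 37.2 × 9.81 = 364.9 N down at 1.31 m → arm 1.31 m, τ = 364.9 × 1.31 = 478 N·m clockwise.
Bag of cement: 35.2 × 9.81 = 345.3 N down at 0.158 m → arm 0.158 m, τ = 345.3 × 0.158 = 54.56 N·m clockwise.
Load: 53.7 × 9.81 = 526.8 N down at 0.357 m → arm 0.357 m, τ = 526.8 × 0.357 = 188.1 N·m clockwise.
Net moment of the loads = 720.7 N·m clockwise.
The upward force F acts at the right end, arm 2.62 m, giving F × 2.62 counterclockwise.
Setting net torque to zero: F × 2.62 = 720.7 → F = 720.7 / 2.62 = 275 N.

F ≈ 275 N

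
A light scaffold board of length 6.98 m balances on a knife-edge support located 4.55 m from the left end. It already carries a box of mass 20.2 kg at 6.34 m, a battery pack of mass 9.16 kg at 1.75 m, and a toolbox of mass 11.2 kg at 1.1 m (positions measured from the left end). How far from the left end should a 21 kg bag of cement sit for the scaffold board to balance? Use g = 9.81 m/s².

x ≈ 5.89 m from the left end

Sum moments about the knife-edge support (at 4.55 m from the left end) (the support reaction has zero arm there).
Box: 20.2 × 9.81 = 198.2 N down at 6.34 m → arm 1.79 m, τ = 198.2 × 1.79 = 354.8 N·m clockwise.
Battery pack: 9.16 × 9.81 = 89.86 N down at 1.75 m → arm 2.8 m, τ = 89.86 × 2.8 = 251.6 N·m counterclockwise.
Toolbox: 11.2 × 9.81 = 109.9 N down at 1.1 m → arm 3.45 m, τ = 109.9 × 3.45 = 379.2 N·m counterclockwise.
Net moment of existing loads = 276 N·m counterclockwise.
The bag of cement weighs 21 × 9.81 = 206 N and must supply an equal clockwise moment, so its lever arm about the knife-edge support is 276 / 206 = 1.34 m.
That puts it at 4.55 + 1.34 = 5.89 m from the left end.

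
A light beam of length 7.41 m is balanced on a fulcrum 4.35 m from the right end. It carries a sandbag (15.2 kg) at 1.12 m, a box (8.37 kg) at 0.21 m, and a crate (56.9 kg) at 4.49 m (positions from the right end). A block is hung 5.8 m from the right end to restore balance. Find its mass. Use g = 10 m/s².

m ≈ 52.3 kg

Taking torques about the fulcrum (at 4.35 m from the right end):
Sandbag: 15.2 × 10 = 152 N down at 1.12 m → arm 3.23 m, τ = 152 × 3.23 = 491 N·m clockwise.
Box: 8.37 × 10 = 83.7 N down at 0.21 m → arm 4.14 m, τ = 83.7 × 4.14 = 346.5 N·m clockwise.
Crate: 56.9 × 10 = 569 N down at 4.49 m → arm 0.14 m, τ = 569 × 0.14 = 79.66 N·m counterclockwise.
Net moment of known loads = 757.8 N·m clockwise.
An unknown mass m at 5.8 m has arm 1.45 m; its moment is m·g·1.45 counterclockwise.
For rotational equilibrium, m × 10 × 1.45 = 757.8, so m = 757.8 / (10 × 1.45) = 52.3 kg.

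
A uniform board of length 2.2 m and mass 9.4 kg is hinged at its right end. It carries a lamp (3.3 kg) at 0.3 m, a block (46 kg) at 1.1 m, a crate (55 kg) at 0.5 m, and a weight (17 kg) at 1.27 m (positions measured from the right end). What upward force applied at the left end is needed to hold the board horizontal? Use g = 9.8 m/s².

F ≈ 495 N

Sum moments about the right end (the unknown pivot reaction has zero arm there).
Beam weight: 9.4 × 9.8 = 92.12 N down at 1.1 m → arm 1.1 m, τ = 92.12 × 1.1 = 101.3 N·m counterclockwise.
Lamp: 3.3 × 9.8 = 32.34 N down at 0.3 m → arm 0.3 m, τ = 32.34 × 0.3 = 9.702 N·m counterclockwise.
Block: 46 × 9.8 = 450.8 N down at 1.1 m → arm 1.1 m, τ = 450.8 × 1.1 = 495.9 N·m counterclockwise.
Crate: 55 × 9.8 = 539 N down at 0.5 m → arm 0.5 m, τ = 539 × 0.5 = 269.5 N·m counterclockwise.
Weight: 17 × 9.8 = 166.6 N down at 1.27 m → arm 1.27 m, τ = 166.6 × 1.27 = 211.6 N·m counterclockwise.
Net moment of the loads = 1088 N·m counterclockwise.
The upward force F acts at the left end, arm 2.2 m, giving F × 2.2 clockwise.
Setting net torque to zero: F × 2.2 = 1088 → F = 1088 / 2.2 = 495 N.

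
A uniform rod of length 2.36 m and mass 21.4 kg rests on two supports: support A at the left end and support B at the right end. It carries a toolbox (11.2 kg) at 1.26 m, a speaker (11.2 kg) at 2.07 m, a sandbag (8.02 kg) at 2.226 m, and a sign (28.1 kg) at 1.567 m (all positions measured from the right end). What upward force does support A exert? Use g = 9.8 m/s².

R_A ≈ 517 N

Taking torques about support B:
Beam weight: 21.4 × 9.8 = 209.7 N down at 1.18 m → arm 1.18 m, τ = 209.7 × 1.18 = 247.4 N·m counterclockwise.
Toolbox: 11.2 × 9.8 = 109.8 N down at 1.26 m → arm 1.26 m, τ = 109.8 × 1.26 = 138.3 N·m counterclockwise.
Speaker: 11.2 × 9.8 = 109.8 N down at 2.07 m → arm 2.07 m, τ = 109.8 × 2.07 = 227.3 N·m counterclockwise.
Sandbag: 8.02 × 9.8 = 78.6 N down at 2.226 m → arm 2.226 m, τ = 78.6 × 2.226 = 175 N·m counterclockwise.
Sign: 28.1 × 9.8 = 275.4 N down at 1.567 m → arm 1.567 m, τ = 275.4 × 1.567 = 431.6 N·m counterclockwise.
Net load moment about support B = 1220 N·m counterclockwise.
Reaction R at support A is upward at 2.36 m, arm 2.36 m → moment R × 2.36 clockwise.
Setting net torque to zero: R × 2.36 = 1220 → R = 517 N.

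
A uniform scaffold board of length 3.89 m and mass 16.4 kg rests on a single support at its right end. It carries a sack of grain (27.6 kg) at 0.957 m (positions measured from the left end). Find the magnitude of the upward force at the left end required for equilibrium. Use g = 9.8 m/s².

F ≈ 284 N

Take moments about the right end.
Beam weight: 16.4 × 9.8 = 160.7 N down at 1.945 m → arm 1.945 m, τ = 160.7 × 1.945 = 312.6 N·m counterclockwise.
Sack of grain: 27.6 × 9.8 = 270.5 N down at 0.957 m → arm 2.933 m, τ = 270.5 × 2.933 = 793.4 N·m counterclockwise.
Net moment of the loads = 1106 N·m counterclockwise.
The upward force F acts at the left end, arm 3.89 m, giving F × 3.89 clockwise.
Στ = 0 ⇒ F × 3.89 = 1106 ⇒ F = 1106 / 3.89 = 284 N.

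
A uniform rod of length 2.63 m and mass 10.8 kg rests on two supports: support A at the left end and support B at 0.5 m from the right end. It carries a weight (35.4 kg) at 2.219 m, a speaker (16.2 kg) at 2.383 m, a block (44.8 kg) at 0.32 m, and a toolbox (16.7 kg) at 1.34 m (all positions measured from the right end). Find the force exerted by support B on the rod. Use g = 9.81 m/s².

R_B ≈ 727 N

About support A:
Beam weight: 10.8 × 9.81 = 105.9 N down at 1.315 m → arm 1.315 m, τ = 105.9 × 1.315 = 139.3 N·m clockwise.
Weight: 35.4 × 9.81 = 347.3 N down at 2.219 m → arm 0.411 m, τ = 347.3 × 0.411 = 142.7 N·m clockwise.
Speaker: 16.2 × 9.81 = 158.9 N down at 2.383 m → arm 0.247 m, τ = 158.9 × 0.247 = 39.25 N·m clockwise.
Block: 44.8 × 9.81 = 439.5 N down at 0.32 m → arm 2.31 m, τ = 439.5 × 2.31 = 1015 N·m clockwise.
Toolbox: 16.7 × 9.81 = 163.8 N down at 1.34 m → arm 1.29 m, τ = 163.8 × 1.29 = 211.3 N·m clockwise.
Net load moment about support A = 1548 N·m clockwise.
Reaction R at support B is upward at 0.5 m, arm 2.13 m → moment R × 2.13 counterclockwise.
For rotational equilibrium, R × 2.13 = 1548, so R = 727 N.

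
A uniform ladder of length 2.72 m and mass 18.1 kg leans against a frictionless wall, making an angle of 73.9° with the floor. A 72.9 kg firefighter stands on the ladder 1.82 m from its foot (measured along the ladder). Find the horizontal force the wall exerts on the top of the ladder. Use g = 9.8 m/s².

About the foot of the ladder:
Ladder weight 18.1×9.8 = 177.4 N acts at 1.36 m along the ladder; its horizontal arm is 1.36·cos73.9° = 0.3771 m → τ = 66.9 N·m clockwise.
Firefighter: 72.9×9.8 = 714.4 N at 1.82 m → arm 0.5047 m → τ = 360.6 N·m clockwise.
Wall normal N acts horizontally at the top; its moment arm is the height L sinθ = 2.72·sin73.9° = 2.613 m, counterclockwise.
Setting net torque to zero: N × 2.613 = 427.5 → N = 164 N.

N_wall ≈ 164 N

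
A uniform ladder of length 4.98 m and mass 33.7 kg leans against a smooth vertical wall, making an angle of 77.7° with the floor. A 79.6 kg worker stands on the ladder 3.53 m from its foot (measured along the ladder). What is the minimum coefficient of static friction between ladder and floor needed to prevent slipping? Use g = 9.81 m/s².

About the foot of the ladder:
Ladder weight 33.7×9.81 = 330.6 N acts at 2.49 m along the ladder; its horizontal arm is 2.49·cos77.7° = 0.5304 m → τ = 175.4 N·m clockwise.
Worker: 79.6×9.81 = 780.9 N at 3.53 m → arm 0.752 m → τ = 587.2 N·m clockwise.
Wall normal N acts horizontally at the top; its moment arm is the height L sinθ = 4.98·sin77.7° = 4.866 m, counterclockwise.
Balancing moments: N × 4.866 = 762.6, giving N = 156.7 N.
ΣFx = 0 ⇒ f = N_wall = 156.7 N. ΣFy = 0 ⇒ N_floor = 1112 N.
μ_min = f / N_floor = 156.7 / 1112 = 0.141.

μ_min ≈ 0.141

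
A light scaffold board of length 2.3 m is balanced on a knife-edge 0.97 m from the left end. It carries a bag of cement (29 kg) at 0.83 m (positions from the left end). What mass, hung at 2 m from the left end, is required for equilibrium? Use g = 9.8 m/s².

About the knife-edge (at 0.97 m from the left end):
Bag of cement: 29 × 9.8 = 284.2 N down at 0.83 m → arm 0.14 m, τ = 284.2 × 0.14 = 39.79 N·m counterclockwise.
Net moment of known loads = 39.79 N·m counterclockwise.
An unknown mass m at 2 m has arm 1.03 m; its moment is m·g·1.03 clockwise.
Balancing moments: m × 9.8 × 1.03 = 39.79, giving m = 39.79 / (9.8 × 1.03) = 3.94 kg.

m ≈ 3.94 kg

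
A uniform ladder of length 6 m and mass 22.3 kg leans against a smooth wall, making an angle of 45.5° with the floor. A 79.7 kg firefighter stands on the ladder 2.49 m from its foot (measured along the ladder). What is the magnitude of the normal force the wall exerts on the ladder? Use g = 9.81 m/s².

N_wall ≈ 426 N

About the foot of the ladder:
Ladder weight 22.3×9.81 = 218.8 N acts at 3 m along the ladder; its horizontal arm is 3·cos45.5° = 2.103 m → τ = 460.1 N·m clockwise.
Firefighter: 79.7×9.81 = 781.9 N at 2.49 m → arm 1.745 m → τ = 1364 N·m clockwise.
Wall normal N acts horizontally at the top; its moment arm is the height L sinθ = 6·sin45.5° = 4.28 m, counterclockwise.
For rotational equilibrium, N × 4.28 = 1824, so N = 426 N.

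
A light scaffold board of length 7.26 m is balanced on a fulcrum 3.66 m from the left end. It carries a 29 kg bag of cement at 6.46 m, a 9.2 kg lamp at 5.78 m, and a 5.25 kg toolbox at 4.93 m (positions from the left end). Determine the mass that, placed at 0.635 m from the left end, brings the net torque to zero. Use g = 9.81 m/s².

m ≈ 35.5 kg

Take moments about the fulcrum (at 3.66 m from the left end).
Bag of cement: 29 × 9.81 = 284.5 N down at 6.46 m → arm 2.8 m, τ = 284.5 × 2.8 = 796.6 N·m clockwise.
Lamp: 9.2 × 9.81 = 90.25 N down at 5.78 m → arm 2.12 m, τ = 90.25 × 2.12 = 191.3 N·m clockwise.
Toolbox: 5.25 × 9.81 = 51.5 N down at 4.93 m → arm 1.27 m, τ = 51.5 × 1.27 = 65.41 N·m clockwise.
Net moment of known loads = 1053 N·m clockwise.
An unknown mass m at 0.635 m has arm 3.025 m; its moment is m·g·3.025 counterclockwise.
Setting net torque to zero: m × 9.81 × 3.025 = 1053 → m = 1053 / (9.81 × 3.025) = 35.5 kg.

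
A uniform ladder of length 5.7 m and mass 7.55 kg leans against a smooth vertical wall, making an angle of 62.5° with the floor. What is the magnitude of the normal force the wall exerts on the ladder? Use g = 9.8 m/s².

N_wall ≈ 19.3 N

Choose the foot of the ladder as the axis so the floor normal and friction both act there and drop out.
Ladder weight 7.55×9.8 = 73.99 N acts at 2.85 m along the ladder; its horizontal arm is 2.85·cos62.5° = 1.316 m → τ = 97.37 N·m clockwise.
Wall normal N acts horizontally at the top; its moment arm is the height L sinθ = 5.7·sin62.5° = 5.056 m, counterclockwise.
Setting net torque to zero: N × 5.056 = 97.37 → N = 19.3 N.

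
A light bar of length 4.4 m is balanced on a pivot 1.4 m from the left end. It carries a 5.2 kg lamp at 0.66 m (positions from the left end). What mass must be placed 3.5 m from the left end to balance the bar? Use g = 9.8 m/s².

m ≈ 1.83 kg

Taking torques about the pivot (at 1.4 m from the left end):
Lamp: 5.2 × 9.8 = 50.96 N down at 0.66 m → arm 0.74 m, τ = 50.96 × 0.74 = 37.71 N·m counterclockwise.
Net moment of known loads = 37.71 N·m counterclockwise.
An unknown mass m at 3.5 m has arm 2.1 m; its moment is m·g·2.1 clockwise.
Στ = 0 ⇒ m × 9.8 × 2.1 = 37.71 ⇒ m = 37.71 / (9.8 × 2.1) = 1.83 kg.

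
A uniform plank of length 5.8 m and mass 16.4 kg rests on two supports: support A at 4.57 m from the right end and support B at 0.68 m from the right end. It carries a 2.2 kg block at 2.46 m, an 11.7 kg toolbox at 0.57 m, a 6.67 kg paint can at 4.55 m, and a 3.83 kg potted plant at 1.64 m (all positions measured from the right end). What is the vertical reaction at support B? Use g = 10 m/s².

R_B ≈ 232 N

Choose support A as the axis so its reaction then has zero moment arm.
Beam weight: 16.4 × 10 = 164 N down at 2.9 m → arm 1.67 m, τ = 164 × 1.67 = 273.9 N·m clockwise.
Block: 2.2 × 10 = 22 N down at 2.46 m → arm 2.11 m, τ = 22 × 2.11 = 46.42 N·m clockwise.
Toolbox: 11.7 × 10 = 117 N down at 0.57 m → arm 4 m, τ = 117 × 4 = 468 N·m clockwise.
Paint can: 6.67 × 10 = 66.7 N down at 4.55 m → arm 0.02 m, τ = 66.7 × 0.02 = 1.334 N·m clockwise.
Potted plant: 3.83 × 10 = 38.3 N down at 1.64 m → arm 2.93 m, τ = 38.3 × 2.93 = 112.2 N·m clockwise.
Net load moment about support A = 901.9 N·m clockwise.
Reaction R at support B is upward at 0.68 m, arm 3.89 m → moment R × 3.89 counterclockwise.
Balancing moments: R × 3.89 = 901.9, giving R = 232 N.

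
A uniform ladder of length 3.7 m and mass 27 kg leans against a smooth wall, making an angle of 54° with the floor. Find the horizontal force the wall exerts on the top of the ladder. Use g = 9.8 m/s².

N_wall ≈ 96.1 N

Taking torques about the foot of the ladder:
Ladder weight 27×9.8 = 264.6 N acts at 1.85 m along the ladder; its horizontal arm is 1.85·cos54° = 1.087 m → τ = 287.6 N·m clockwise.
Wall normal N acts horizontally at the top; its moment arm is the height L sinθ = 3.7·sin54° = 2.993 m, counterclockwise.
Setting net torque to zero: N × 2.993 = 287.6 → N = 96.1 N.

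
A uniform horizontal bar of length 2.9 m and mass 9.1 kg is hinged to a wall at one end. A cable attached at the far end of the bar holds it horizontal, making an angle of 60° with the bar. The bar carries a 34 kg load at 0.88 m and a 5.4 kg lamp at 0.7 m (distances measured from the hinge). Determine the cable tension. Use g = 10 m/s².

T ≈ 187 N

Choose the hinge as the axis so the unknown hinge reaction has zero arm there.
Beam weight: 9.1 × 10 = 91 N down at 1.45 m → arm 1.45 m, τ = 91 × 1.45 = 131.9 N·m clockwise.
Load: 34 × 10 = 340 N down at 0.88 m → arm 0.88 m, τ = 340 × 0.88 = 299.2 N·m clockwise.
Lamp: 5.4 × 10 = 54 N down at 0.7 m → arm 0.7 m, τ = 54 × 0.7 = 37.8 N·m clockwise.
Total clockwise load moment = 468.9 N·m.
The cable tension T acts at 2.9 m; only its component perpendicular to the bar, T sinθ, produces torque. sin 60° = 0.866.
Στ = 0 ⇒ T × 2.9 × 0.866 = 468.9 ⇒ T = 468.9 / 2.511 = 187 N.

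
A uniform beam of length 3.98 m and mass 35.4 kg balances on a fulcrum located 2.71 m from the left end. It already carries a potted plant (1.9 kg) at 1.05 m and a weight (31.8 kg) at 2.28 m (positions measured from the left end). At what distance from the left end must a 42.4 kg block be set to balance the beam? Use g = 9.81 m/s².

x ≈ 3.71 m from the left end

Take moments about the fulcrum (at 2.71 m from the left end).
Beam weight: 35.4 × 9.81 = 347.3 N down at 1.99 m → arm 0.72 m, τ = 347.3 × 0.72 = 250.1 N·m counterclockwise.
Potted plant: 1.9 × 9.81 = 18.64 N down at 1.05 m → arm 1.66 m, τ = 18.64 × 1.66 = 30.94 N·m counterclockwise.
Weight: 31.8 × 9.81 = 312 N down at 2.28 m → arm 0.43 m, τ = 312 × 0.43 = 134.2 N·m counterclockwise.
Net moment of existing loads = 415.2 N·m counterclockwise.
The block weighs 42.4 × 9.81 = 415.9 N and must supply an equal clockwise moment, so its lever arm about the fulcrum is 415.2 / 415.9 = 0.998 m.
That puts it at 2.71 + 0.998 = 3.71 m from the left end.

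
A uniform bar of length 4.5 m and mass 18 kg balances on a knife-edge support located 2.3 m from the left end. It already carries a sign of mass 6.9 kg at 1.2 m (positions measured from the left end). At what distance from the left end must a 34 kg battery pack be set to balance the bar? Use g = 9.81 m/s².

About the knife-edge support (at 2.3 m from the left end):
Beam weight: 18 × 9.81 = 176.6 N down at 2.25 m → arm 0.05 m, τ = 176.6 × 0.05 = 8.83 N·m counterclockwise.
Sign: 6.9 × 9.81 = 67.69 N down at 1.2 m → arm 1.1 m, τ = 67.69 × 1.1 = 74.46 N·m counterclockwise.
Net moment of existing loads = 83.29 N·m counterclockwise.
The battery pack weighs 34 × 9.81 = 333.5 N and must supply an equal clockwise moment, so its lever arm about the knife-edge support is 83.29 / 333.5 = 0.25 m.
That puts it at 2.3 + 0.25 = 2.55 m from the left end.

x ≈ 2.55 m from the left end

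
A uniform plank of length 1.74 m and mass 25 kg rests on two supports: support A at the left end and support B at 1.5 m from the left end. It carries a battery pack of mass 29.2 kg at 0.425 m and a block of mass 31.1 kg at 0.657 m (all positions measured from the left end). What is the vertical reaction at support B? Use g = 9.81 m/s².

R_B ≈ 357 N

Take moments about support A.
Beam weight: 25 × 9.81 = 245.2 N down at 0.87 m → arm 0.87 m, τ = 245.2 × 0.87 = 213.3 N·m clockwise.
Battery pack: 29.2 × 9.81 = 286.5 N down at 0.425 m → arm 0.425 m, τ = 286.5 × 0.425 = 121.8 N·m clockwise.
Block: 31.1 × 9.81 = 305.1 N down at 0.657 m → arm 0.657 m, τ = 305.1 × 0.657 = 200.5 N·m clockwise.
Net load moment about support A = 535.6 N·m clockwise.
Reaction R at support B is upward at 1.5 m, arm 1.5 m → moment R × 1.5 counterclockwise.
Στ = 0 ⇒ R × 1.5 = 535.6 ⇒ R = 357 N.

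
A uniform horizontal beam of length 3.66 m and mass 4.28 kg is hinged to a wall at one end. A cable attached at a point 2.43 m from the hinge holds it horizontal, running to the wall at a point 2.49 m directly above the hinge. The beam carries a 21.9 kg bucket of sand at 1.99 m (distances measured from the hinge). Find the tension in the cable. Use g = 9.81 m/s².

About the hinge:
Beam weight: 4.28 × 9.81 = 41.99 N down at 1.83 m → arm 1.83 m, τ = 41.99 × 1.83 = 76.84 N·m clockwise.
Bucket of sand: 21.9 × 9.81 = 214.8 N down at 1.99 m → arm 1.99 m, τ = 214.8 × 1.99 = 427.5 N·m clockwise.
Total clockwise load moment = 504.3 N·m.
The cable tension T acts at 2.43 m; only its component perpendicular to the beam, T sinθ, produces torque. sinθ = h/√(h²+d²) = 2.49/√(2.49²+2.43²) = 0.7157.
Balancing moments: T × 2.43 × 0.7157 = 504.3, giving T = 504.3 / 1.739 = 290 N.

T ≈ 290 N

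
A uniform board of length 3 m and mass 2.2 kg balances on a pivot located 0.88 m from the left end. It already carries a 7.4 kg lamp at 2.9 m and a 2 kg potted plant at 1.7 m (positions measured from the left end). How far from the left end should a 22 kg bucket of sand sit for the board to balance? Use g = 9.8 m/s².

Take moments about the pivot (at 0.88 m from the left end).
Beam weight: 2.2 × 9.8 = 21.56 N down at 1.5 m → arm 0.62 m, τ = 21.56 × 0.62 = 13.37 N·m clockwise.
Lamp: 7.4 × 9.8 = 72.52 N down at 2.9 m → arm 2.02 m, τ = 72.52 × 2.02 = 146.5 N·m clockwise.
Potted plant: 2 × 9.8 = 19.6 N down at 1.7 m → arm 0.82 m, τ = 19.6 × 0.82 = 16.07 N·m clockwise.
Net moment of existing loads = 175.9 N·m clockwise.
The bucket of sand weighs 22 × 9.8 = 215.6 N and must supply an equal counterclockwise moment, so its lever arm about the pivot is 175.9 / 215.6 = 0.816 m.
That puts it at 0.88 − 0.816 = 0.064 m from the left end.

x ≈ 0.064 m from the left end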